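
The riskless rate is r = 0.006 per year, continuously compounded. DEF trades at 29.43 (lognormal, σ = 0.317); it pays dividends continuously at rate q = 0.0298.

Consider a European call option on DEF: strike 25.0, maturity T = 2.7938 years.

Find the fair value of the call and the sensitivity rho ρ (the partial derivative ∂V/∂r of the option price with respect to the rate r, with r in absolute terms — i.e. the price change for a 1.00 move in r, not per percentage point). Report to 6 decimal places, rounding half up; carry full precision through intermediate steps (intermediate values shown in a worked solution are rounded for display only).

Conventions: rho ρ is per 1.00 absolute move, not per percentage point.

price = 6.731815
ρ = 32.083256

σ√T = 0.317·√2.7938 = 0.529855
d₁ = (ln(S/K) + (r−q+σ²/2)T) / (σ√T) = (ln(29.43/25.0) + (0.006−0.0298+0.317²/2)·2.7938) / 0.529855 = (0.163139 + 0.073881) / 0.529855 = 0.447329
d₂ = d₁ − σ√T = 0.447329 − 0.529855 = -0.082526
e^{−rT} = 0.983377
e^{−qT} = 0.920116
N(d₁) = 0.672681,  N(d₂) = 0.467114
Call price V = S·e^{−qT}·N(d₁) − K·e^{−rT}·N(d₂) = 18.215549 − 11.483734 = 6.731815
ρ = K·T·e^{−rT}·N(d₂) = 32.083256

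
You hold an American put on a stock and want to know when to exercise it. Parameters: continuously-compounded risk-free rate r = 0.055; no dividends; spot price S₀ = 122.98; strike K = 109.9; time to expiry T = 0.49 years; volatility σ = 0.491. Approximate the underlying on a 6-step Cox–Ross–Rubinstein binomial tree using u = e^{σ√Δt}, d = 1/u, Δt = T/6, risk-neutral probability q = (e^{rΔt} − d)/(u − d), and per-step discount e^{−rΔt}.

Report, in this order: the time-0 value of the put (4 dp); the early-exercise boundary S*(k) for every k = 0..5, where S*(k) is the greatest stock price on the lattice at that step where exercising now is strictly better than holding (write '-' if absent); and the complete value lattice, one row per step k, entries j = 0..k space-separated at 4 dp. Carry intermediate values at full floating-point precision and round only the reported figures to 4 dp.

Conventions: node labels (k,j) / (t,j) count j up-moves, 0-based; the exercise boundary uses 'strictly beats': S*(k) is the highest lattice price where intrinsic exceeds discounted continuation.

price = 9.5956
boundary = - - - - 70.1589 80.7273
tree:
9.5956
14.4916 4.4020
21.1928 7.3956 1.2127
29.7673 12.1382 2.3469 0.0000
39.7411 19.2826 4.5420 0.0000 0.0000
48.9260 29.1727 8.7903 0.0000 0.0000 0.0000
56.9085 39.7411 17.0122 0.0000 0.0000 0.0000 0.0000

Δt=0.08167  u=1.15064  d=0.86908  q=0.48097  discount=0.99552
step 6 (expiry): payoffs max(K−S,0) = 56.9085 39.7411 17.0122 0.0000 0.0000 0.0000 0.0000
step 5: (k=5,j=0): S=60.9740, K−S=48.9260, hold=48.4335 ⇒ V=48.9260 exercise | (k=5,j=1): S=80.7273, K−S=29.1727, hold=28.6802 ⇒ V=29.1727 exercise | (k=5,j=2): S=106.8800, K−S=3.0200, hold=8.7903 ⇒ V=8.7903 continue | (k=5,j=3): S=141.5052, K−S=0.0000, hold=0.0000 ⇒ V=0.0000 continue | (k=5,j=4): S=187.3478, K−S=0.0000, hold=0.0000 ⇒ V=0.0000 continue | (k=5,j=5): S=248.0416, K−S=0.0000, hold=0.0000 ⇒ V=0.0000 continue  boundary S*=80.7273
step 4: (k=4,j=0): S=70.1589, K−S=39.7411, hold=39.2486 ⇒ V=39.7411 exercise | (k=4,j=1): S=92.8878, K−S=17.0122, hold=19.2826 ⇒ V=19.2826 continue | (k=4,j=2): S=122.9800, K−S=0.0000, hold=4.5420 ⇒ V=4.5420 continue | (k=4,j=3): S=162.8210, K−S=0.0000, hold=0.0000 ⇒ V=0.0000 continue | (k=4,j=4): S=215.5691, K−S=0.0000, hold=0.0000 ⇒ V=0.0000 continue  boundary S*=70.1589
step 3: (k=3,j=0): S=80.7273, K−S=29.1727, hold=29.7673 ⇒ V=29.7673 continue | (k=3,j=1): S=106.8800, K−S=3.0200, hold=12.1382 ⇒ V=12.1382 continue | (k=3,j=2): S=141.5052, K−S=0.0000, hold=2.3469 ⇒ V=2.3469 continue | (k=3,j=3): S=187.3478, K−S=0.0000, hold=0.0000 ⇒ V=0.0000 continue  boundary S*=-
step 2: (k=2,j=0): S=92.8878, K−S=17.0122, hold=21.1928 ⇒ V=21.1928 continue | (k=2,j=1): S=122.9800, K−S=0.0000, hold=7.3956 ⇒ V=7.3956 continue | (k=2,j=2): S=162.8210, K−S=0.0000, hold=1.2127 ⇒ V=1.2127 continue  boundary S*=-
step 1: (k=1,j=0): S=106.8800, K−S=3.0200, hold=14.4916 ⇒ V=14.4916 continue | (k=1,j=1): S=141.5052, K−S=0.0000, hold=4.4020 ⇒ V=4.4020 continue  boundary S*=-
step 0: (k=0,j=0): S=122.9800, K−S=0.0000, hold=9.5956 ⇒ V=9.5956 continue  boundary S*=-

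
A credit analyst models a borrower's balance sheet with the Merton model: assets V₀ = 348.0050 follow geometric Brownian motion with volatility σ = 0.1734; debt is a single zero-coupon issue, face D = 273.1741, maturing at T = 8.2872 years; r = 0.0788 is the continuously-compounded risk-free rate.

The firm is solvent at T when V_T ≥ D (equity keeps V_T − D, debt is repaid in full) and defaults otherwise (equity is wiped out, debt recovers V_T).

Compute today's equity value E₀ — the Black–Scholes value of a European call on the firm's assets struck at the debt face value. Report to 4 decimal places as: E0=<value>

With assets at 348.0050 and a single debt payment of 273.1741 at 8.2872 years:
d₁ = [ln(V₀/D) + (r + σ²/2)T] / (σ√T)
   = [ln(348.0050/273.1741) + (0.0788 + 0.5·0.1734²)·8.2872] / (0.1734·√8.2872)
   = [0.242108 + 0.777619] / 0.499175 = 2.042823
d₂ = d₁ − σ√T = 2.042823 − 0.499175 = 1.543648
N(d₁) = 0.979465,  N(d₂) = 0.938663,  e^(−rT) = 0.520466
E₀ = V₀·N(d₁) − D·e^(−rT)·N(d₂)
   = 348.0050·0.979465 − 273.1741·0.520466·0.938663 = 207.401718

E0=207.4017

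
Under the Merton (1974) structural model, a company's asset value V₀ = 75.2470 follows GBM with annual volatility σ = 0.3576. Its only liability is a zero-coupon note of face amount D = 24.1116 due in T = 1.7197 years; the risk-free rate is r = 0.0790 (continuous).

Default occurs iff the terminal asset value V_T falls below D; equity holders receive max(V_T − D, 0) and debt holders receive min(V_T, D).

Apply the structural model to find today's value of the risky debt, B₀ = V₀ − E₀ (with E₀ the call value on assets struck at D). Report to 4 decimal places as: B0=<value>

With assets at 75.2470 and a single debt payment of 24.1116 at 1.7197 years:
d₁ = [ln(V₀/D) + (r + σ²/2)T] / (σ√T)
   = [ln(75.2470/24.1116) + (0.0790 + 0.5·0.3576²)·1.7197] / (0.3576·√1.7197)
   = [1.138083 + 0.245812] / 0.468947 = 2.951068
d₂ = d₁ − σ√T = 2.951068 − 0.468947 = 2.482121
N(d₁) = 0.998417,  N(d₂) = 0.993470,  e^(−rT) = 0.872968
E₀ = V₀·N(d₁) − D·e^(−rT)·N(d₂)
   = 75.2470·0.998417 − 24.1116·0.872968·0.993470 = 54.216649
B₀ = V₀ − E₀ = 75.2470 − 54.216649 = 21.030351

B0=21.0304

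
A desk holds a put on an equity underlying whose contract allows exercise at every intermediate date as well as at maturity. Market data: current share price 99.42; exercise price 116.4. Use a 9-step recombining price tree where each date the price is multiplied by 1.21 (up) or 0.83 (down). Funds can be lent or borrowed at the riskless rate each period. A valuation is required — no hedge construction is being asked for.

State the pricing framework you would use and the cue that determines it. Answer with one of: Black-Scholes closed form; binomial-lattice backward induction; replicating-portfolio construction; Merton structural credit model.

framework: binomial-lattice backward induction

Key observation: the defining feature is the embedded early-exercise option across 9 discrete dates on the spot-99.42 tree; pricing the strike-116.4 put means working backward with an exercise test at every node.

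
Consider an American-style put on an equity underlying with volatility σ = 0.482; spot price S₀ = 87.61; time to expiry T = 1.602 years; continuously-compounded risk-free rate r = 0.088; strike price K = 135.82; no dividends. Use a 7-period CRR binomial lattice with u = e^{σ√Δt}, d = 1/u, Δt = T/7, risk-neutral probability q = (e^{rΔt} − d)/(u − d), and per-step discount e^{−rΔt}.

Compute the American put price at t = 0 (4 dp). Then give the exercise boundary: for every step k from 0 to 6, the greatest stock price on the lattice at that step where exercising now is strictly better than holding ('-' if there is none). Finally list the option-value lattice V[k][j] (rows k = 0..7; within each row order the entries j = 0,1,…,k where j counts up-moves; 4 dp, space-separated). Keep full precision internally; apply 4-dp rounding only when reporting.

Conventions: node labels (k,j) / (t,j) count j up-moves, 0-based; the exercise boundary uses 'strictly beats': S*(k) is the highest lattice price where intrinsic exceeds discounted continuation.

Δt=0.22886, u=1.25934, d=0.79407, q=0.48633, disc=e^(-rΔt)=0.98006
k=7 terminal: V=max(K-S,0) → 118.3793 108.1603 91.9538 66.2516 25.4896 0.0000 0.0000 0.0000
k=6: j=0 S=21.9637 intr=113.8563 cont=111.1483 V=113.8563[EX]; j=1 S=34.8328 intr=100.9872 cont=98.2792 V=100.9872[EX]; j=2 S=55.2422 intr=80.5778 cont=77.8698 V=80.5778[EX]; j=3 S=87.6100 intr=48.2100 cont=45.5020 V=48.2100[EX]; j=4 S=138.9429 intr=0.0000 cont=12.8321 V=12.8321[hold]; j=5 S=220.3531 intr=0.0000 cont=0.0000 V=0.0000[hold]; j=6 S=349.4636 intr=0.0000 cont=0.0000 V=0.0000[hold]  S*(6)=87.6100
k=5: j=0 S=27.6597 intr=108.1603 cont=105.4524 V=108.1603[EX]; j=1 S=43.8662 intr=91.9538 cont=89.2459 V=91.9538[EX]; j=2 S=69.5684 intr=66.2516 cont=63.5436 V=66.2516[EX]; j=3 S=110.3304 intr=25.4896 cont=30.3864 V=30.3864[hold]; j=4 S=174.9757 intr=0.0000 cont=6.4600 V=6.4600[hold]; j=5 S=277.4985 intr=0.0000 cont=0.0000 V=0.0000[hold]  S*(5)=69.5684
k=4: j=0 S=34.8328 intr=100.9872 cont=98.2792 V=100.9872[EX]; j=1 S=55.2422 intr=80.5778 cont=77.8698 V=80.5778[EX]; j=2 S=87.6100 intr=48.2100 cont=47.8360 V=48.2100[EX]; j=3 S=138.9429 intr=0.0000 cont=18.3764 V=18.3764[hold]; j=4 S=220.3531 intr=0.0000 cont=3.2521 V=3.2521[hold]  S*(4)=87.6100
k=3: j=0 S=43.8662 intr=91.9538 cont=89.2459 V=91.9538[EX]; j=1 S=69.5684 intr=66.2516 cont=63.5436 V=66.2516[EX]; j=2 S=110.3304 intr=25.4896 cont=33.0290 V=33.0290[hold]; j=3 S=174.9757 intr=0.0000 cont=10.8012 V=10.8012[hold]  S*(3)=69.5684
k=2: j=0 S=55.2422 intr=80.5778 cont=77.8698 V=80.5778[EX]; j=1 S=87.6100 intr=48.2100 cont=49.0956 V=49.0956[hold]; j=2 S=138.9429 intr=0.0000 cont=21.7759 V=21.7759[hold]  S*(2)=55.2422
k=1: j=0 S=69.5684 intr=66.2516 cont=63.9657 V=66.2516[EX]; j=1 S=110.3304 intr=25.4896 cont=35.0952 V=35.0952[hold]  S*(1)=69.5684
k=0: j=0 S=87.6100 intr=48.2100 cont=50.0804 V=50.0804[hold]  S*(0)=-

price = 50.0804
boundary = - 69.5684 55.2422 69.5684 87.6100 69.5684 87.6100
tree:
50.0804
66.2516 35.0952
80.5778 49.0956 21.7759
91.9538 66.2516 33.0290 10.8012
100.9872 80.5778 48.2100 18.3764 3.2521
108.1603 91.9538 66.2516 30.3864 6.4600 0.0000
113.8563 100.9872 80.5778 48.2100 12.8321 0.0000 0.0000
118.3793 108.1603 91.9538 66.2516 25.4896 0.0000 0.0000 0.0000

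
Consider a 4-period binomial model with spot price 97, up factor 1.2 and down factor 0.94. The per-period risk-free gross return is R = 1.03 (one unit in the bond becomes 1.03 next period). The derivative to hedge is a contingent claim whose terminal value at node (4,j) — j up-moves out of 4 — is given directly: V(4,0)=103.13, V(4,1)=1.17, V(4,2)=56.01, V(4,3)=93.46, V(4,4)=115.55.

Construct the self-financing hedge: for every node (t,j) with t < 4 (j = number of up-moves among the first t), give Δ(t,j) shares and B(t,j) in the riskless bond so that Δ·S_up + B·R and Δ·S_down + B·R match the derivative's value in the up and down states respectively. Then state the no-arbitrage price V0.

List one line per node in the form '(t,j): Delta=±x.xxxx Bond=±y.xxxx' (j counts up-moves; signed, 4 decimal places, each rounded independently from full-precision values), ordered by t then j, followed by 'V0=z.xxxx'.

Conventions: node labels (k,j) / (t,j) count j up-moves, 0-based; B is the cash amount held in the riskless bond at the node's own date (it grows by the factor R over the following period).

Arbitrage-free pricing uses the up-move probability p* = (R−d)/(u−d) = 0.3462, discounting each step at R = 1.03.
Expiry values: V(4,0)=103.1300, V(4,1)=1.1700, V(4,2)=56.0100, V(4,3)=93.4600, V(4,4)=115.5500
  t=3,j=0: stock 80.5666 → up 96.6800 (V=1.1700), down 75.7326 (V=103.1300). Price 65.8603; hedge Δ=-4.8674, bond B=458.0142.
  t=3,j=1: stock 102.8510 → up 123.4212 (V=56.0100), down 96.6800 (V=1.1700). Price 19.5661; hedge Δ=2.0508, bond B=-191.3570.
  t=3,j=2: stock 131.2992 → up 157.5590 (V=93.4600), down 123.4212 (V=56.0100). Price 66.9645; hedge Δ=1.0970, bond B=-77.0739.
  t=3,j=3: stock 167.6160 → up 201.1392 (V=115.5500), down 157.5590 (V=93.4600). Price 98.1617; hedge Δ=0.5069, bond B=13.2001.
  t=2,j=0: stock 85.7092 → up 102.8510 (V=19.5661), down 80.5666 (V=65.8603). Price 48.3839; hedge Δ=-2.0774, bond B=226.4387.
  t=2,j=1: stock 109.4160 → up 131.2992 (V=66.9645), down 102.8510 (V=19.5661). Price 34.9255; hedge Δ=1.6661, bond B=-147.3762.
  t=2,j=2: stock 139.6800 → up 167.6160 (V=98.1617), down 131.2992 (V=66.9645). Price 75.4986; hedge Δ=0.8590, bond B=-44.4905.
  t=1,j=0: stock 91.1800 → up 109.4160 (V=34.9255), down 85.7092 (V=48.3839). Price 42.4517; hedge Δ=-0.5677, bond B=94.2148.
  t=1,j=1: stock 116.4000 → up 139.6800 (V=75.4986), down 109.4160 (V=34.9255). Price 47.5437; hedge Δ=1.3406, bond B=-108.5067.
  t=0,j=0: stock 97.0000 → up 116.4000 (V=47.5437), down 91.1800 (V=42.4517). Price 42.9265; hedge Δ=0.2019, bond B=23.3417.
Check: Δ(0,0)·S0 + B(0,0) = 42.9265 = V0.

(0,0): Delta=0.2019 Bond=23.3417
(1,0): Delta=-0.5677 Bond=94.2148
(1,1): Delta=1.3406 Bond=-108.5067
(2,0): Delta=-2.0774 Bond=226.4387
(2,1): Delta=1.6661 Bond=-147.3762
(2,2): Delta=0.8590 Bond=-44.4905
(3,0): Delta=-4.8674 Bond=458.0142
(3,1): Delta=2.0508 Bond=-191.3570
(3,2): Delta=1.0970 Bond=-77.0739
(3,3): Delta=0.5069 Bond=13.2001
V0=42.9265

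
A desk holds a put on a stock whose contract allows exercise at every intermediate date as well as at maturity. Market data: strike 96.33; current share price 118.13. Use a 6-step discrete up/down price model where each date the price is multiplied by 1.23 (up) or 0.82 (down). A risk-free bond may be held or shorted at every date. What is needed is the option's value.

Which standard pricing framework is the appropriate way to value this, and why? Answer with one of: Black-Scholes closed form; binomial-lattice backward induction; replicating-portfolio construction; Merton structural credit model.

framework: binomial-lattice backward induction

Key observation: the defining feature is the embedded early-exercise option across 6 discrete dates on the spot-118.13 tree; pricing the strike-96.33 put means working backward with an exercise test at every node.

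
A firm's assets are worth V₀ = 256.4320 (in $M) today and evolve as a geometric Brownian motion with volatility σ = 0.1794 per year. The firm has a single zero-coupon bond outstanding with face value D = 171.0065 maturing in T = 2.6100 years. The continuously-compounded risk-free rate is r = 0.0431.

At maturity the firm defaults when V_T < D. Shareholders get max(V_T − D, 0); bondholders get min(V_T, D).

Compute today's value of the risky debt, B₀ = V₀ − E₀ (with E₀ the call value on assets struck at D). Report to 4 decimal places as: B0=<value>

Work the structural quantities from V₀ = 256.4320 against face 171.0065:
d₁ = [ln(V₀/D) + (r + σ²/2)T] / (σ√T)
   = [ln(256.4320/171.0065) + (0.0431 + 0.5·0.1794²)·2.6100] / (0.1794·√2.6100)
   = [0.405162 + 0.154492] / 0.289830 = 1.930975
d₂ = d₁ − σ√T = 1.930975 − 0.289830 = 1.641145
N(d₁) = 0.973257,  N(d₂) = 0.949616,  e^(−rT) = 0.893605
E₀ = V₀·N(d₁) − D·e^(−rT)·N(d₂)
   = 256.4320·0.973257 − 171.0065·0.893605·0.949616 = 104.461128
B₀ = V₀ − E₀ = 256.4320 − 104.461128 = 151.970872

B0=151.9709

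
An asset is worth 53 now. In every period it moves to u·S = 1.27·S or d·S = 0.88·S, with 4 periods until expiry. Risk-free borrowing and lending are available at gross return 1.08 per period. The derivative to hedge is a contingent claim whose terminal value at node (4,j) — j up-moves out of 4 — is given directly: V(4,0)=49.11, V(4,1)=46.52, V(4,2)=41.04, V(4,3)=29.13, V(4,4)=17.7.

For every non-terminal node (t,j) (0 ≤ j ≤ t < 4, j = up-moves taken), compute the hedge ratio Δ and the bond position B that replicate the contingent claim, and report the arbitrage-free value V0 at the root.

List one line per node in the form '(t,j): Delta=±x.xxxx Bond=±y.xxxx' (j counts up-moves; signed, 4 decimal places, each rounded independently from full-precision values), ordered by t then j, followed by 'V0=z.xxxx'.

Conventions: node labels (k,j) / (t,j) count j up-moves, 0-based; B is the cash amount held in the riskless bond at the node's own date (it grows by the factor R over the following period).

Under the risk-neutral measure, an up-move has probability p* = (R−d)/(u−d) = 0.5128 and values discount at R = 1.08.
Terminal payoffs: V(4,0)=49.1100, V(4,1)=46.5200, V(4,2)=41.0400, V(4,3)=29.1300, V(4,4)=17.7000
Node (3,0) S=36.1180: V=(p*·46.5200+(1−p*)·49.1100)/1.08=44.2424; Δ=(46.5200−49.1100)/(45.8699−31.7839)=-0.1839; B=V−Δ·S=50.8834
Node (3,1) S=52.1249: V=(p*·41.0400+(1−p*)·46.5200)/1.08=40.4720; Δ=(41.0400−46.5200)/(66.1986−45.8699)=-0.2696; B=V−Δ·S=54.5233
Node (3,2) S=75.2257: V=(p*·29.1300+(1−p*)·41.0400)/1.08=32.3447; Δ=(29.1300−41.0400)/(95.5366−66.1986)=-0.4060; B=V−Δ·S=62.8832
Node (3,3) S=108.5643: V=(p*·17.7000+(1−p*)·29.1300)/1.08=21.5449; Δ=(17.7000−29.1300)/(137.8767−95.5366)=-0.2700; B=V−Δ·S=50.8526
Node (2,0) S=41.0432: V=(p*·40.4720+(1−p*)·44.2424)/1.08=39.1749; Δ=(40.4720−44.2424)/(52.1249−36.1180)=-0.2356; B=V−Δ·S=48.8426
Node (2,1) S=59.2328: V=(p*·32.3447+(1−p*)·40.4720)/1.08=33.6150; Δ=(32.3447−40.4720)/(75.2257−52.1249)=-0.3518; B=V−Δ·S=54.4541
Node (2,2) S=85.4837: V=(p*·21.5449+(1−p*)·32.3447)/1.08=24.8207; Δ=(21.5449−32.3447)/(108.5643−75.2257)=-0.3239; B=V−Δ·S=52.5126
Node (1,0) S=46.6400: V=(p*·33.6150+(1−p*)·39.1749)/1.08=33.6330; Δ=(33.6150−39.1749)/(59.2328−41.0432)=-0.3057; B=V−Δ·S=47.8892
Node (1,1) S=67.3100: V=(p*·24.8207+(1−p*)·33.6150)/1.08=26.9491; Δ=(24.8207−33.6150)/(85.4837−59.2328)=-0.3350; B=V−Δ·S=49.4986
Node (0,0) S=53.0000: V=(p*·26.9491+(1−p*)·33.6330)/1.08=27.9679; Δ=(26.9491−33.6330)/(67.3100−46.6400)=-0.3234; B=V−Δ·S=45.1060
Sanity check at the root: Δ(0,0)·S0 + B(0,0) reproduces V0 = 27.9679.

(0,0): Delta=-0.3234 Bond=45.1060
(1,0): Delta=-0.3057 Bond=47.8892
(1,1): Delta=-0.3350 Bond=49.4986
(2,0): Delta=-0.2356 Bond=48.8426
(2,1): Delta=-0.3518 Bond=54.4541
(2,2): Delta=-0.3239 Bond=52.5126
(3,0): Delta=-0.1839 Bond=50.8834
(3,1): Delta=-0.2696 Bond=54.5233
(3,2): Delta=-0.4060 Bond=62.8832
(3,3): Delta=-0.2700 Bond=50.8526
V0=27.9679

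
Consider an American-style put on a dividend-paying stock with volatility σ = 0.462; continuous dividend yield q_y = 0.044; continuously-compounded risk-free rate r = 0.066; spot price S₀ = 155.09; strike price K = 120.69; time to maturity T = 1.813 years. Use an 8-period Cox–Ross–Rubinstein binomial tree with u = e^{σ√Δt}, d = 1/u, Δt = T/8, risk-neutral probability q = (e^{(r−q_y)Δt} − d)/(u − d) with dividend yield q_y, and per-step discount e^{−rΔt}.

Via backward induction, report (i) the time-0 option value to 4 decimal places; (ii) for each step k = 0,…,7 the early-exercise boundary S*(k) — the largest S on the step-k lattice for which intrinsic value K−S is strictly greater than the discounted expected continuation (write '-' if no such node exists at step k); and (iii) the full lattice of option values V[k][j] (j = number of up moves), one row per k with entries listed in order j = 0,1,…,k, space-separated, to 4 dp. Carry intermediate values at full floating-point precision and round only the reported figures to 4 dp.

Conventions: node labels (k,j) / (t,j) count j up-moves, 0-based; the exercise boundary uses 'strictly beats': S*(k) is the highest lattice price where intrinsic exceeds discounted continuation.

Δt=0.22662, u=1.24600, d=0.80257, q=0.45651, disc=e^(-rΔt)=0.98515
k=8 terminal: V=max(K-S,0) → 93.9938 79.2440 56.3448 20.7936 0.0000 0.0000 0.0000 0.0000 0.0000
k=7: j=0 S=33.2633 intr=87.4267 cont=85.9650 V=87.4267[EX]; j=1 S=51.6416 intr=69.0484 cont=67.7691 V=69.0484[EX]; j=2 S=80.1739 intr=40.5161 cont=39.5198 V=40.5161[EX]; j=3 S=124.4706 intr=0.0000 cont=11.1334 V=11.1334[hold]; j=4 S=193.2416 intr=0.0000 cont=0.0000 V=0.0000[hold]; j=5 S=300.0091 intr=0.0000 cont=0.0000 V=0.0000[hold]; j=6 S=465.7665 intr=0.0000 cont=0.0000 V=0.0000[hold]; j=7 S=723.1062 intr=0.0000 cont=0.0000 V=0.0000[hold]  S*(7)=80.1739
k=6: j=0 S=41.4460 intr=79.2440 cont=77.8635 V=79.2440[EX]; j=1 S=64.3452 intr=56.3448 cont=55.1915 V=56.3448[EX]; j=2 S=99.8964 intr=20.7936 cont=26.7003 V=26.7003[hold]; j=3 S=155.0900 intr=0.0000 cont=5.9611 V=5.9611[hold]; j=4 S=240.7784 intr=0.0000 cont=0.0000 V=0.0000[hold]; j=5 S=373.8104 intr=0.0000 cont=0.0000 V=0.0000[hold]; j=6 S=580.3436 intr=0.0000 cont=0.0000 V=0.0000[hold]  S*(6)=64.3452
k=5: j=0 S=51.6416 intr=69.0484 cont=67.7691 V=69.0484[EX]; j=1 S=80.1739 intr=40.5161 cont=42.1762 V=42.1762[hold]; j=2 S=124.4706 intr=0.0000 cont=16.9768 V=16.9768[hold]; j=3 S=193.2416 intr=0.0000 cont=3.1917 V=3.1917[hold]; j=4 S=300.0091 intr=0.0000 cont=0.0000 V=0.0000[hold]; j=5 S=465.7665 intr=0.0000 cont=0.0000 V=0.0000[hold]  S*(5)=51.6416
k=4: j=0 S=64.3452 intr=56.3448 cont=55.9381 V=56.3448[EX]; j=1 S=99.8964 intr=20.7936 cont=30.2171 V=30.2171[hold]; j=2 S=155.0900 intr=0.0000 cont=10.5252 V=10.5252[hold]; j=3 S=240.7784 intr=0.0000 cont=1.7089 V=1.7089[hold]; j=4 S=373.8104 intr=0.0000 cont=0.0000 V=0.0000[hold]  S*(4)=64.3452
k=3: j=0 S=80.1739 intr=40.5161 cont=43.7579 V=43.7579[hold]; j=1 S=124.4706 intr=0.0000 cont=20.9124 V=20.9124[hold]; j=2 S=193.2416 intr=0.0000 cont=6.4040 V=6.4040[hold]; j=3 S=300.0091 intr=0.0000 cont=0.9150 V=0.9150[hold]  S*(3)=-
k=2: j=0 S=99.8964 intr=20.7936 cont=32.8339 V=32.8339[hold]; j=1 S=155.0900 intr=0.0000 cont=14.0771 V=14.0771[hold]; j=2 S=240.7784 intr=0.0000 cont=3.8403 V=3.8403[hold]  S*(2)=-
k=1: j=0 S=124.4706 intr=0.0000 cont=23.9109 V=23.9109[hold]; j=1 S=193.2416 intr=0.0000 cont=9.2643 V=9.2643[hold]  S*(1)=-
k=0: j=0 S=155.0900 intr=0.0000 cont=16.9689 V=16.9689[hold]  S*(0)=-

price = 16.9689
boundary = - - - - 64.3452 51.6416 64.3452 80.1739
tree:
16.9689
23.9109 9.2643
32.8339 14.0771 3.8403
43.7579 20.9124 6.4040 0.9150
56.3448 30.2171 10.5252 1.7089 0.0000
69.0484 42.1762 16.9768 3.1917 0.0000 0.0000
79.2440 56.3448 26.7003 5.9611 0.0000 0.0000 0.0000
87.4267 69.0484 40.5161 11.1334 0.0000 0.0000 0.0000 0.0000
93.9938 79.2440 56.3448 20.7936 0.0000 0.0000 0.0000 0.0000 0.0000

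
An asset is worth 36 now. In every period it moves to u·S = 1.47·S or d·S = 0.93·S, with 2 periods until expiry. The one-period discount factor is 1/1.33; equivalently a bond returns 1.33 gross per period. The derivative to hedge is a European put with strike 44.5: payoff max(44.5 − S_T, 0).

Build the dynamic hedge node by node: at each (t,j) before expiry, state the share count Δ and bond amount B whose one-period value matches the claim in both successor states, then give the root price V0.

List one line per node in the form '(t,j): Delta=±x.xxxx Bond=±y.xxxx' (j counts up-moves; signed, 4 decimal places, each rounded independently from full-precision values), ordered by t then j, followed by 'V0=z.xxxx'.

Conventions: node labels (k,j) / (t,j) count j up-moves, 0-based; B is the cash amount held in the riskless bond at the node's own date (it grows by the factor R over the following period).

(0,0): Delta=-0.1340 Bond=5.3319
(1,0): Delta=-0.7392 Bond=27.3524
(1,1): Delta=0.0000 Bond=0.0000
V0=0.5078

Since d<R<u, set p* = (R−d)/(u−d) = 0.7407; price each node as the discounted p*-expectation of its children.
Payoffs at expiry: V(2,0)=13.3636, V(2,1)=0.0000, V(2,2)=0.0000
Node (1,0) S=33.4800: V=(p*·0.0000+(1−p*)·13.3636)/1.33=2.6050; Δ=(0.0000−13.3636)/(49.2156−31.1364)=-0.7392; B=V−Δ·S=27.3524
Node (1,1) S=52.9200: V=(p*·0.0000+(1−p*)·0.0000)/1.33=0.0000; Δ=(0.0000−0.0000)/(77.7924−49.2156)=0.0000; B=V−Δ·S=0.0000
Node (0,0) S=36.0000: V=(p*·0.0000+(1−p*)·2.6050)/1.33=0.5078; Δ=(0.0000−2.6050)/(52.9200−33.4800)=-0.1340; B=V−Δ·S=5.3319
Sanity check at the root: Δ(0,0)·S0 + B(0,0) reproduces V0 = 0.5078.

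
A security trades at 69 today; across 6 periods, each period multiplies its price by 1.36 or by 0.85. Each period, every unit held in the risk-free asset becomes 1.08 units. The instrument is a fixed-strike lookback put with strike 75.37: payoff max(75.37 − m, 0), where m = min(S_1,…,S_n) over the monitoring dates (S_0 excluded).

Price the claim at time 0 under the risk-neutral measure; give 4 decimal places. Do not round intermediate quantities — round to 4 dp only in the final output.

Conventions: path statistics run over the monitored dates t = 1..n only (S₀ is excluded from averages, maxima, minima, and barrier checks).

price = 11.0327

Under the martingale measure an up-move has probability p* = 0.4510; value the claim as the probability-weighted average of per-path payoffs, discounted 6 periods at R = 1.08.
Enumerate all 2^6 = 64 price paths (U = up ×1.36, D = down ×0.85); each path with k up-moves has probability p*^k·(1−p*)^(6−k).
DDDDDD: m=26.0233, payoff=49.3467, prob=0.027386
UDDDDD: m=41.6373, payoff=33.7327, prob=0.022496
DUDDDD: m=41.6373, payoff=33.7327, prob=0.022496
UUDDDD: m=66.6197, payoff=8.7503, prob=0.018479
DDUDDD: m=41.6373, payoff=33.7327, prob=0.022496
UDUDDD: m=66.6197, payoff=8.7503, prob=0.018479
DUUDDD: m=58.6500, payoff=16.7200, prob=0.018479
UUUDDD: m=93.8400, payoff=0.0000, prob=0.015179
DDDUDD: m=41.6373, payoff=33.7327, prob=0.022496
UDDUDD: m=66.6197, payoff=8.7503, prob=0.018479
DUDUDD: m=58.6500, payoff=16.7200, prob=0.018479
UUDUDD: m=93.8400, payoff=0.0000, prob=0.015179
DDUUDD: m=49.8525, payoff=25.5175, prob=0.018479
UDUUDD: m=79.7640, payoff=0.0000, prob=0.015179
DUUUDD: m=58.6500, payoff=16.7200, prob=0.015179
UUUUDD: m=93.8400, payoff=0.0000, prob=0.012468
DDDDUD: m=36.0184, payoff=39.3516, prob=0.022496
UDDDUD: m=57.6295, payoff=17.7405, prob=0.018479
DUDDUD: m=57.6295, payoff=17.7405, prob=0.018479
UUDDUD: m=92.2072, payoff=0.0000, prob=0.015179
DDUDUD: m=49.8525, payoff=25.5175, prob=0.018479
UDUDUD: m=79.7640, payoff=0.0000, prob=0.015179
DUUDUD: m=58.6500, payoff=16.7200, prob=0.015179
UUUDUD: m=93.8400, payoff=0.0000, prob=0.012468
DDDUUD: m=42.3746, payoff=32.9954, prob=0.018479
UDDUUD: m=67.7994, payoff=7.5706, prob=0.015179
DUDUUD: m=58.6500, payoff=16.7200, prob=0.015179
UUDUUD: m=93.8400, payoff=0.0000, prob=0.012468
DDUUUD: m=49.8525, payoff=25.5175, prob=0.015179
UDUUUD: m=79.7640, payoff=0.0000, prob=0.012468
DUUUUD: m=58.6500, payoff=16.7200, prob=0.012468
UUUUUD: m=93.8400, payoff=0.0000, prob=0.010242
DDDDDU: m=30.6157, payoff=44.7543, prob=0.022496
UDDDDU: m=48.9851, payoff=26.3849, prob=0.018479
DUDDDU: m=48.9851, payoff=26.3849, prob=0.018479
UUDDDU: m=78.3761, payoff=0.0000, prob=0.015179
DDUDDU: m=48.9851, payoff=26.3849, prob=0.018479
UDUDDU: m=78.3761, payoff=0.0000, prob=0.015179
DUUDDU: m=58.6500, payoff=16.7200, prob=0.015179
UUUDDU: m=93.8400, payoff=0.0000, prob=0.012468
DDDUDU: m=42.3746, payoff=32.9954, prob=0.018479
UDDUDU: m=67.7994, payoff=7.5706, prob=0.015179
DUDUDU: m=58.6500, payoff=16.7200, prob=0.015179
UUDUDU: m=93.8400, payoff=0.0000, prob=0.012468
DDUUDU: m=49.8525, payoff=25.5175, prob=0.015179
UDUUDU: m=79.7640, payoff=0.0000, prob=0.012468
DUUUDU: m=58.6500, payoff=16.7200, prob=0.012468
UUUUDU: m=93.8400, payoff=0.0000, prob=0.010242
DDDDUU: m=36.0184, payoff=39.3516, prob=0.018479
UDDDUU: m=57.6295, payoff=17.7405, prob=0.015179
DUDDUU: m=57.6295, payoff=17.7405, prob=0.015179
UUDDUU: m=92.2072, payoff=0.0000, prob=0.012468
DDUDUU: m=49.8525, payoff=25.5175, prob=0.015179
UDUDUU: m=79.7640, payoff=0.0000, prob=0.012468
DUUDUU: m=58.6500, payoff=16.7200, prob=0.012468
UUUDUU: m=93.8400, payoff=0.0000, prob=0.010242
DDDUUU: m=42.3746, payoff=32.9954, prob=0.015179
UDDUUU: m=67.7994, payoff=7.5706, prob=0.012468
DUDUUU: m=58.6500, payoff=16.7200, prob=0.012468
UUDUUU: m=93.8400, payoff=0.0000, prob=0.010242
DDUUUU: m=49.8525, payoff=25.5175, prob=0.012468
UDUUUU: m=79.7640, payoff=0.0000, prob=0.010242
DUUUUU: m=58.6500, payoff=16.7200, prob=0.010242
UUUUUU: m=93.8400, payoff=0.0000, prob=0.008413
Price = Σ prob·payoff / R^6 = 17.507476 / 1.586874 = 11.0327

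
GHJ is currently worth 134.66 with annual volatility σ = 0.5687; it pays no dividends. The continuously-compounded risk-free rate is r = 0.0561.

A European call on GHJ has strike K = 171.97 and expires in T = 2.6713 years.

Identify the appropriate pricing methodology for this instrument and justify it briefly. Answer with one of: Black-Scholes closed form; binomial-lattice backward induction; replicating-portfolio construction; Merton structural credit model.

Key observation: the instrument is a plain European call (strike 171.97) on a lognormal asset; the exact continuous-time formula applies directly.

framework: Black-Scholes closed form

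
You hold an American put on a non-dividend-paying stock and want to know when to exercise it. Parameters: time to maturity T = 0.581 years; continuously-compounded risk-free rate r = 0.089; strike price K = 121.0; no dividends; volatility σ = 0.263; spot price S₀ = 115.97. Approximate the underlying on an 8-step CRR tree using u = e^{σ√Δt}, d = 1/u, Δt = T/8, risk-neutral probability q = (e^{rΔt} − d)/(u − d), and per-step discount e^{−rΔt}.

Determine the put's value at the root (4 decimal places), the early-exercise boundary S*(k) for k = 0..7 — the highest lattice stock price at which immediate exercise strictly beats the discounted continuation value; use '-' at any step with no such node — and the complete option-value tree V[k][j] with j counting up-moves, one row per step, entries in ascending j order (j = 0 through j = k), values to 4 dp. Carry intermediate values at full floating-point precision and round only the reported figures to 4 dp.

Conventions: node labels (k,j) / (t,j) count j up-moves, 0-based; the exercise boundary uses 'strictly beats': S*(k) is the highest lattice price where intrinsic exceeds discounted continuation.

params: Δt=0.07262 u=1.07345 d=0.93158 q=0.52800 e^(-rΔt)=0.99356
t_8 payoffs: 55.2195 45.2017 33.6583 20.3570 5.0300 0.0000 0.0000 0.0000 0.0000
t_7: node(7,0) S=70.6120 payoff=50.3880 vs cont=49.6084 → 50.3880 [stop]  node(7,1) S=81.3655 payoff=39.6345 vs cont=38.8549 → 39.6345 [stop]  node(7,2) S=93.7568 payoff=27.2432 vs cont=26.4637 → 27.2432 [stop]  node(7,3) S=108.0350 payoff=12.9650 vs cont=12.1854 → 12.9650 [stop]  node(7,4) S=124.4878 payoff=0.0000 vs cont=2.3589 → 2.3589 [wait]  node(7,5) S=143.4461 payoff=0.0000 vs cont=0.0000 → 0.0000 [wait]  node(7,6) S=165.2916 payoff=0.0000 vs cont=0.0000 → 0.0000 [wait]  node(7,7) S=190.4640 payoff=0.0000 vs cont=0.0000 → 0.0000 [wait]  ⇒ S*(7)=108.0350
t_6: node(6,0) S=75.7983 payoff=45.2017 vs cont=44.4221 → 45.2017 [stop]  node(6,1) S=87.3417 payoff=33.6583 vs cont=32.8787 → 33.6583 [stop]  node(6,2) S=100.6430 payoff=20.3570 vs cont=19.5774 → 20.3570 [stop]  node(6,3) S=115.9700 payoff=5.0300 vs cont=7.3175 → 7.3175 [wait]  node(6,4) S=133.6312 payoff=0.0000 vs cont=1.1062 → 1.1062 [wait]  node(6,5) S=153.9819 payoff=0.0000 vs cont=0.0000 → 0.0000 [wait]  node(6,6) S=177.4320 payoff=0.0000 vs cont=0.0000 → 0.0000 [wait]  ⇒ S*(6)=100.6430
t_5: node(5,0) S=81.3655 payoff=39.6345 vs cont=38.8549 → 39.6345 [stop]  node(5,1) S=93.7568 payoff=27.2432 vs cont=26.4637 → 27.2432 [stop]  node(5,2) S=108.0350 payoff=12.9650 vs cont=13.3854 → 13.3854 [wait]  node(5,3) S=124.4878 payoff=0.0000 vs cont=4.0120 → 4.0120 [wait]  node(5,4) S=143.4461 payoff=0.0000 vs cont=0.5188 → 0.5188 [wait]  node(5,5) S=165.2916 payoff=0.0000 vs cont=0.0000 → 0.0000 [wait]  ⇒ S*(5)=93.7568
t_4: node(4,0) S=87.3417 payoff=33.6583 vs cont=32.8787 → 33.6583 [stop]  node(4,1) S=100.6430 payoff=20.3570 vs cont=19.7980 → 20.3570 [stop]  node(4,2) S=115.9700 payoff=5.0300 vs cont=8.3819 → 8.3819 [wait]  node(4,3) S=133.6312 payoff=0.0000 vs cont=2.1536 → 2.1536 [wait]  node(4,4) S=153.9819 payoff=0.0000 vs cont=0.2433 → 0.2433 [wait]  ⇒ S*(4)=100.6430
t_3: node(3,0) S=93.7568 payoff=27.2432 vs cont=26.4637 → 27.2432 [stop]  node(3,1) S=108.0350 payoff=12.9650 vs cont=13.9438 → 13.9438 [wait]  node(3,2) S=124.4878 payoff=0.0000 vs cont=5.0606 → 5.0606 [wait]  node(3,3) S=143.4461 payoff=0.0000 vs cont=1.1376 → 1.1376 [wait]  ⇒ S*(3)=93.7568
t_2: node(2,0) S=100.6430 payoff=20.3570 vs cont=20.0909 → 20.3570 [stop]  node(2,1) S=115.9700 payoff=5.0300 vs cont=9.1939 → 9.1939 [wait]  node(2,2) S=133.6312 payoff=0.0000 vs cont=2.9700 → 2.9700 [wait]  ⇒ S*(2)=100.6430
t_1: node(1,0) S=108.0350 payoff=12.9650 vs cont=14.3697 → 14.3697 [wait]  node(1,1) S=124.4878 payoff=0.0000 vs cont=5.8696 → 5.8696 [wait]  ⇒ S*(1)=-
t_0: node(0,0) S=115.9700 payoff=5.0300 vs cont=9.8180 → 9.8180 [wait]  ⇒ S*(0)=-

price = 9.8180
boundary = - - 100.6430 93.7568 100.6430 93.7568 100.6430 108.0350
tree:
9.8180
14.3697 5.8696
20.3570 9.1939 2.9700
27.2432 13.9438 5.0606 1.1376
33.6583 20.3570 8.3819 2.1536 0.2433
39.6345 27.2432 13.3854 4.0120 0.5188 0.0000
45.2017 33.6583 20.3570 7.3175 1.1062 0.0000 0.0000
50.3880 39.6345 27.2432 12.9650 2.3589 0.0000 0.0000 0.0000
55.2195 45.2017 33.6583 20.3570 5.0300 0.0000 0.0000 0.0000 0.0000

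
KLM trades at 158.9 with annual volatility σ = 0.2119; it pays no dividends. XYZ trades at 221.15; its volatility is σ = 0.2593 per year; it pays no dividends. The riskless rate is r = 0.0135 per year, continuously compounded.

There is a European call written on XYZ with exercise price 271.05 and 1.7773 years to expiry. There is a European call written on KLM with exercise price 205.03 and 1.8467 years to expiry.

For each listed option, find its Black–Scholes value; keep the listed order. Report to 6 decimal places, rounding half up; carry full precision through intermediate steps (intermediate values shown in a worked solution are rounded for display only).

price(XYZ call K=271.05) = 15.928788
price(KLM call K=205.03) = 6.148488

[XYZ call K=271.05]
σ√T = 0.2593·√1.7773 = 0.345687
d₁ = (ln(S/K) + (r+σ²/2)T) / (σ√T) = (ln(221.15/271.05) + (0.0135+0.2593²/2)·1.7773) / 0.345687 = (-0.203462 + 0.083743) / 0.345687 = -0.346322
d₂ = d₁ − σ√T = -0.346322 − 0.345687 = -0.692009
e^{−rT} = 0.976292
N(d₁) = 0.364551,  N(d₂) = 0.244466
price = S·N(d₁) − K·e^{−rT}·N(d₂) = 80.620344 − 64.691556 = 15.928788
[KLM call K=205.03]
σ√T = 0.2119·√1.8467 = 0.287958
d₁ = (ln(S/K) + (r+σ²/2)T) / (σ√T) = (ln(158.9/205.03) + (0.0135+0.2119²/2)·1.8467) / 0.287958 = (-0.254881 + 0.066390) / 0.287958 = -0.654578
d₂ = d₁ − σ√T = -0.654578 − 0.287958 = -0.942536
e^{−rT} = 0.975378
N(d₁) = 0.256370,  N(d₂) = 0.172959
price = S·N(d₁) − K·e^{−rT}·N(d₂) = 40.737167 − 34.588678 = 6.148488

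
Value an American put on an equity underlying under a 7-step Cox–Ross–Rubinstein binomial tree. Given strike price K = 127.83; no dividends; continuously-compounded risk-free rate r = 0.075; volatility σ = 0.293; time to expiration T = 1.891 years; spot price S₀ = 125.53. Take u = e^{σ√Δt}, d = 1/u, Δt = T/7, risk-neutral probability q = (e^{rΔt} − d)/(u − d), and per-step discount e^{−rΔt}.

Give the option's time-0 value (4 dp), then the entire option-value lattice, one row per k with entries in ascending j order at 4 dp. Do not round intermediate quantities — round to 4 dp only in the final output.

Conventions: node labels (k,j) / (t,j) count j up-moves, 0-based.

price = 15.0325
tree:
15.0325
23.4061 8.1570
35.2596 13.7555 3.4868
48.3360 22.4642 6.5322 0.9096
59.5652 35.2596 11.9383 1.9704 0.0000
69.2082 48.3360 21.0692 4.2685 0.0000 0.0000
77.4890 59.5652 35.2596 9.2471 0.0000 0.0000 0.0000
84.6001 69.2082 48.3360 20.0322 0.0000 0.0000 0.0000 0.0000

params: Δt=0.27014 u=1.16450 d=0.85874 q=0.52894 e^(-rΔt)=0.97994
t_7 payoffs: 84.6001 69.2082 48.3360 20.0322 0.0000 0.0000 0.0000 0.0000
k=6: node(6,0) S=50.3410 payoff=77.4890 vs cont=74.9251 → 77.4890 [stop]  node(6,1) S=68.2648 payoff=59.5652 vs cont=57.0013 → 59.5652 [stop]  node(6,2) S=92.5704 payoff=35.2596 vs cont=32.6957 → 35.2596 [stop]  node(6,3) S=125.5300 payoff=2.3000 vs cont=9.2471 → 9.2471 [wait]  node(6,4) S=170.2248 payoff=0.0000 vs cont=0.0000 → 0.0000 [wait]  node(6,5) S=230.8331 payoff=0.0000 vs cont=0.0000 → 0.0000 [wait]  node(6,6) S=313.0209 payoff=0.0000 vs cont=0.0000 → 0.0000 [wait]
k=5: node(5,0) S=58.6218 payoff=69.2082 vs cont=66.6443 → 69.2082 [stop]  node(5,1) S=79.4940 payoff=48.3360 vs cont=45.7721 → 48.3360 [stop]  node(5,2) S=107.7978 payoff=20.0322 vs cont=21.0692 → 21.0692 [wait]  node(5,3) S=146.1791 payoff=0.0000 vs cont=4.2685 → 4.2685 [wait]  node(5,4) S=198.2259 payoff=0.0000 vs cont=0.0000 → 0.0000 [wait]  node(5,5) S=268.8040 payoff=0.0000 vs cont=0.0000 → 0.0000 [wait]
k=4: node(4,0) S=68.2648 payoff=59.5652 vs cont=57.0013 → 59.5652 [stop]  node(4,1) S=92.5704 payoff=35.2596 vs cont=33.2332 → 35.2596 [stop]  node(4,2) S=125.5300 payoff=2.3000 vs cont=11.9383 → 11.9383 [wait]  node(4,3) S=170.2248 payoff=0.0000 vs cont=1.9704 → 1.9704 [wait]  node(4,4) S=230.8331 payoff=0.0000 vs cont=0.0000 → 0.0000 [wait]
k=3: node(3,0) S=79.4940 payoff=48.3360 vs cont=45.7721 → 48.3360 [stop]  node(3,1) S=107.7978 payoff=20.0322 vs cont=22.4642 → 22.4642 [wait]  node(3,2) S=146.1791 payoff=0.0000 vs cont=6.5322 → 6.5322 [wait]  node(3,3) S=198.2259 payoff=0.0000 vs cont=0.9096 → 0.9096 [wait]
k=2: node(2,0) S=92.5704 payoff=35.2596 vs cont=33.9563 → 35.2596 [stop]  node(2,1) S=125.5300 payoff=2.3000 vs cont=13.7555 → 13.7555 [wait]  node(2,2) S=170.2248 payoff=0.0000 vs cont=3.4868 → 3.4868 [wait]
k=1: node(1,0) S=107.7978 payoff=20.0322 vs cont=23.4061 → 23.4061 [wait]  node(1,1) S=146.1791 payoff=0.0000 vs cont=8.1570 → 8.1570 [wait]
k=0: node(0,0) S=125.5300 payoff=2.3000 vs cont=15.0325 → 15.0325 [wait]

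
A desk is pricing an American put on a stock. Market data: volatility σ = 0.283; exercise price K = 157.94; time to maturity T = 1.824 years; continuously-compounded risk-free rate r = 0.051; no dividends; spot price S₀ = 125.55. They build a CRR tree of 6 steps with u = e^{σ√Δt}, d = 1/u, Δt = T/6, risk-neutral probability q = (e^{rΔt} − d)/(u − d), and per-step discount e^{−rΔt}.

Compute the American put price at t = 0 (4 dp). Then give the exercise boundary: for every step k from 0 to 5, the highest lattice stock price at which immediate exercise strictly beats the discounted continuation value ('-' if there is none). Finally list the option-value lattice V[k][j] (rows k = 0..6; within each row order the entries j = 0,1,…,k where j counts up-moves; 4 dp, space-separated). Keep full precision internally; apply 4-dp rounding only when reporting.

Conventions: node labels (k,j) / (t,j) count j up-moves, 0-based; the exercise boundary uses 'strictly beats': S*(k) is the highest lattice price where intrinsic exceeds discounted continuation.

Δt=0.30400, u=1.16887, d=0.85553, q=0.51094, disc=e^(-rΔt)=0.98462
k=6 terminal: V=max(K-S,0) → 108.7106 90.6802 66.0462 32.3900 0.0000 0.0000 0.0000
k=5: j=0 S=57.5427 intr=100.3973 cont=97.9675 V=100.3973[EX]; j=1 S=78.6178 intr=79.3222 cont=76.8924 V=79.3222[EX]; j=2 S=107.4117 intr=50.5283 cont=48.0985 V=50.5283[EX]; j=3 S=146.7513 intr=11.1887 cont=15.5971 V=15.5971[hold]; j=4 S=200.4992 intr=0.0000 cont=0.0000 V=0.0000[hold]; j=5 S=273.9324 intr=0.0000 cont=0.0000 V=0.0000[hold]  S*(5)=107.4117
k=4: j=0 S=67.2598 intr=90.6802 cont=88.2504 V=90.6802[EX]; j=1 S=91.8938 intr=66.0462 cont=63.6164 V=66.0462[EX]; j=2 S=125.5500 intr=32.3900 cont=32.1780 V=32.3900[EX]; j=3 S=171.5329 intr=0.0000 cont=7.5106 V=7.5106[hold]; j=4 S=234.3571 intr=0.0000 cont=0.0000 V=0.0000[hold]  S*(4)=125.5500
k=3: j=0 S=78.6178 intr=79.3222 cont=76.8924 V=79.3222[EX]; j=1 S=107.4117 intr=50.5283 cont=48.0985 V=50.5283[EX]; j=2 S=146.7513 intr=11.1887 cont=19.3755 V=19.3755[hold]; j=3 S=200.4992 intr=0.0000 cont=3.6167 V=3.6167[hold]  S*(3)=107.4117
k=2: j=0 S=91.8938 intr=66.0462 cont=63.6164 V=66.0462[EX]; j=1 S=125.5500 intr=32.3900 cont=34.0788 V=34.0788[hold]; j=2 S=171.5329 intr=0.0000 cont=11.1495 V=11.1495[hold]  S*(2)=91.8938
k=1: j=0 S=107.4117 intr=50.5283 cont=48.9481 V=50.5283[EX]; j=1 S=146.7513 intr=11.1887 cont=22.0194 V=22.0194[hold]  S*(1)=107.4117
k=0: j=0 S=125.5500 intr=32.3900 cont=35.4088 V=35.4088[hold]  S*(0)=-

price = 35.4088
boundary = - 107.4117 91.8938 107.4117 125.5500 107.4117
tree:
35.4088
50.5283 22.0194
66.0462 34.0788 11.1495
79.3222 50.5283 19.3755 3.6167
90.6802 66.0462 32.3900 7.5106 0.0000
100.3973 79.3222 50.5283 15.5971 0.0000 0.0000
108.7106 90.6802 66.0462 32.3900 0.0000 0.0000 0.0000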